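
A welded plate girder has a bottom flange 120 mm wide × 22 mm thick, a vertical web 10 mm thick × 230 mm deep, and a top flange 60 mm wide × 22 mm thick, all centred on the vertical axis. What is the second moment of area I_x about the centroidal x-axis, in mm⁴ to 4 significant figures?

I_x ≈ 6.875 × 10⁷ mm⁴

Treat the section as a set of non-overlapping primitives; coordinates are from the bounding-box lower-left.
Bottom plate: 120 × 22, A = 2 640 mm², y = 11 mm, Ī = 106 480 mm⁴.
Web plate: 10 × 230, A = 2 300 mm², y = 137 mm, Ī = 10 139 167 mm⁴.
Top plate: 60 × 22, A = 1 320 mm², y = 263 mm, Ī = 53 240 mm⁴.
Centroid: ȳ = ΣA·y / ΣA = 110.431 mm.
Transfer each piece to the centroidal x-axis using Ī + A·d² with d = y − 110.431:
  bottom plate: d = -99.4313 mm → contributes +26 207 065 mm⁴
  web plate: d = 26.5687 mm → contributes +11 762 726 mm⁴
  top plate: d = 152.569 mm → contributes +30 779 151 mm⁴
Total I = 68 748 942 mm⁴.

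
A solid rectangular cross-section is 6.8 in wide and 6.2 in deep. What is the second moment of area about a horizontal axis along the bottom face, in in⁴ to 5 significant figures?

The section: 6.8 × 6.2, A = 42.16 in², y = 3.1 in, Ī = 135.0525 in⁴.
Transfer it to a horizontal axis along the bottom face using Ī + A·d² with d = y − 0:
  the section: d = 3.1 in → contributes +540.2101 in⁴
Total I = 540.2101 in⁴.

I_base ≈ 540.21 in⁴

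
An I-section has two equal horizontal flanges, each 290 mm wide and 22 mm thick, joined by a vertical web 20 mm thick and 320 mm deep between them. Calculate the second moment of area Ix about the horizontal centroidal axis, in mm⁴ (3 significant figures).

Split into non-overlapping primitives; take the origin at the lower-left of the bounding box.
Bottom flange: 290 × 22, A = 6 380 mm², y = 11 mm, Ī = 257 327 mm⁴.
Web: 20 × 320, A = 6 400 mm², y = 182 mm, Ī = 54 613 333 mm⁴.
Top flange: 290 × 22, A = 6 380 mm², y = 353 mm, Ī = 257 327 mm⁴.
By symmetry the centroid is at mid-height, ȳ = 182 mm.
Transfer each piece to the horizontal centroidal axis using Ī + A·d² with d = y − 182:
  bottom flange: d = -171 mm → contributes +186 814 907 mm⁴
  web: d = 0 mm → contributes +54 613 333 mm⁴
  top flange: d = 171 mm → contributes +186 814 907 mm⁴
Total I = 428 243 147 mm⁴.

Ix ≈ 4.28 × 10⁸ mm⁴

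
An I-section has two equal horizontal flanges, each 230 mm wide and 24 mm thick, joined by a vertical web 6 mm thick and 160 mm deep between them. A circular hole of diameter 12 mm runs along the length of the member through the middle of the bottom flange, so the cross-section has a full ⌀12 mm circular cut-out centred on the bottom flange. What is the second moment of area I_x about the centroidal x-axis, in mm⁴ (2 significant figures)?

I_x ≈ 9.5 × 10⁷ mm⁴

Break the section into simple shapes (no overlaps), measuring from the bottom-left corner of the bounding box.
Bottom flange: 230 × 24, A = 5 520 mm², y = 12 mm, Ī = 264 960 mm⁴.
Web: 6 × 160, A = 960 mm², y = 104 mm, Ī = 2 048 000 mm⁴.
Top flange: 230 × 24, A = 5 520 mm², y = 196 mm, Ī = 264 960 mm⁴.
Hole (subtracted): ⌀12, A = 113.1 mm², y = 12 mm, Ī = 1 018 mm⁴.
Centroid: ȳ = ΣA·y / ΣA = 104.9 mm.
Transfer each piece to the centroidal x-axis using Ī + A·d² with d = y − 104.9:
  bottom flange: d = -92.88 mm → contributes +47 879 524 mm⁴
  web: d = -0.8753 mm → contributes +2 048 736 mm⁴
  top flange: d = 91.12 mm → contributes +46 101 415 mm⁴
  hole: d = -92.88 mm → contributes −976 576 mm⁴
Total I = 95 053 099 mm⁴.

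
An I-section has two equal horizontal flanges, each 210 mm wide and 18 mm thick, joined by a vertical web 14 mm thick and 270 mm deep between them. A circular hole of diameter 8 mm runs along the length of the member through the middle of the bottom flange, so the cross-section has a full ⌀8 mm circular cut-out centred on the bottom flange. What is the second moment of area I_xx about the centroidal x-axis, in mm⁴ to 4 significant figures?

I_xx ≈ 1.789 × 10⁸ mm⁴

Decompose the section into non-overlapping parts with the origin at the bottom-left of its bounding rectangle.
Bottom flange: 210 × 18, A = 3 780 mm², y = 9 mm, Ī = 102 060 mm⁴.
Web: 14 × 270, A = 3 780 mm², y = 153 mm, Ī = 22 963 500 mm⁴.
Top flange: 210 × 18, A = 3 780 mm², y = 297 mm, Ī = 102 060 mm⁴.
Hole (subtracted): ⌀8, A = 50.2655 mm², y = 9 mm, Ī = 201.062 mm⁴.
Centroid: ȳ = ΣA·y / ΣA = 153.641 mm.
Transfer each piece to the centroidal x-axis using Ī + A·d² with d = y − 153.641:
  bottom flange: d = -144.641 mm → contributes +79 183 658 mm⁴
  web: d = -0.641134 mm → contributes +22 965 054 mm⁴
  top flange: d = 143.359 mm → contributes +77 787 730 mm⁴
  hole: d = -144.641 mm → contributes −1 051 808 mm⁴
Total I = 178 884 633 mm⁴.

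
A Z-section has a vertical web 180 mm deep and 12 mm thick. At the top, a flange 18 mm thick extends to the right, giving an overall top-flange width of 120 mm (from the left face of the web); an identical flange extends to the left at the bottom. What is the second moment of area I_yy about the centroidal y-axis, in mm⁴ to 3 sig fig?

Split into non-overlapping primitives; take the origin at the lower-left of the bounding box.
Web: 12 × 180, A = 2 160 mm², x = 114 mm, Ī = 25 920 mm⁴.
Top flange (beyond web): 108 × 18, A = 1 944 mm², x = 174 mm, Ī = 1 889 568 mm⁴.
Bottom flange (beyond web): 108 × 18, A = 1 944 mm², x = 54 mm, Ī = 1 889 568 mm⁴.
Centroid: x̄ = ΣA·x / ΣA = 114 mm.
Transfer each piece to the centroidal y-axis using Ī + A·d² with d = x − 114:
  web: d = 0 mm → contributes +25 920 mm⁴
  top flange (beyond web): d = 60 mm → contributes +8 887 968 mm⁴
  bottom flange (beyond web): d = -60 mm → contributes +8 887 968 mm⁴
Total I = 17 801 856 mm⁴.

I_yy ≈ 1.78 × 10⁷ mm⁴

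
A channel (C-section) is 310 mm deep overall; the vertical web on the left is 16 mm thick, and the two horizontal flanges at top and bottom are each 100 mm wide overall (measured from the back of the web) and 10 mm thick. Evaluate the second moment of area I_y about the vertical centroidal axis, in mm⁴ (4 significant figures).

I_y ≈ 4.231 × 10⁶ mm⁴

Decompose the section into non-overlapping parts with the origin at the bottom-left of its bounding rectangle.
Web: 16 × 310, A = 4 960 mm², x = 8 mm, Ī = 105 813 mm⁴.
Top flange (beyond web): 84 × 10, A = 840 mm², x = 58 mm, Ī = 493 920 mm⁴.
Bottom flange (beyond web): 84 × 10, A = 840 mm², x = 58 mm, Ī = 493 920 mm⁴.
Centroid: x̄ = ΣA·x / ΣA = 20.6506 mm.
Transfer each piece to the vertical centroidal axis using Ī + A·d² with d = x − 20.6506:
  web: d = -12.6506 mm → contributes +899 601 mm⁴
  top flange (beyond web): d = 37.3494 mm → contributes +1 665 701 mm⁴
  bottom flange (beyond web): d = 37.3494 mm → contributes +1 665 701 mm⁴
Total I = 4 231 003 mm⁴.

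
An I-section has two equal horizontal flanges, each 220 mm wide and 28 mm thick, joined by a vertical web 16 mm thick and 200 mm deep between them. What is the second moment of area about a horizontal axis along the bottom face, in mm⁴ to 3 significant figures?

Decompose the section into non-overlapping parts with the origin at the bottom-left of its bounding rectangle.
Bottom flange: 220 × 28, A = 6 160 mm², y = 14 mm, Ī = 402 453 mm⁴.
Web: 16 × 200, A = 3 200 mm², y = 128 mm, Ī = 10 666 667 mm⁴.
Top flange: 220 × 28, A = 6 160 mm², y = 242 mm, Ī = 402 453 mm⁴.
Transfer each piece to the base of the section using Ī + A·d² with d = y − 0:
  bottom flange: d = 14 mm → contributes +1 609 813 mm⁴
  web: d = 128 mm → contributes +63 095 467 mm⁴
  top flange: d = 242 mm → contributes +361 156 693 mm⁴
Total I = 425 861 973 mm⁴.

I_base ≈ 4.26 × 10⁸ mm⁴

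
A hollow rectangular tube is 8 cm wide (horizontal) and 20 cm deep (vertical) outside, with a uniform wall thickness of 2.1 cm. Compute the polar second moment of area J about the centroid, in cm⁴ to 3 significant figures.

J ≈ 4870 cm⁴

Treat the section as a set of non-overlapping primitives; coordinates are from the bounding-box lower-left.
Outer rectangle: 8 × 20, A = 160 cm², y = 10 cm, Ī = 5333.3 cm⁴.
Inner void (subtracted): 3.8 × 15.8, A = 60.04 cm², y = 10 cm, Ī = 1 249 cm⁴.
By symmetry the centroid is at mid-height, ȳ = 10 cm.
All pieces are centred on the centroidal x-axis, so I = ΣĪ (holes subtracted) = 4084.3 cm⁴.
Repeating about the centroidal y-axis gives I_y = 781.09 cm⁴.
Polar second moment: J = I_x + I_y = 4865.4 cm⁴.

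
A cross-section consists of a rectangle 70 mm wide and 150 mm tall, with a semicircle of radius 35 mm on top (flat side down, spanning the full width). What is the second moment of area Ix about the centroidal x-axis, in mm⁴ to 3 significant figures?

Decompose the section into non-overlapping parts with the origin at the bottom-left of its bounding rectangle.
Rectangular body: 70 × 150, A = 10 500 mm², y = 75 mm, Ī = 19 687 500 mm⁴.
Semicircular cap: semicircle r = 35, A = 1924.2 mm², y = 164.85 mm, Ī = 164 704 mm⁴.
Centroid: ȳ = ΣA·y / ΣA = 88.916 mm.
Transfer each piece to the centroidal x-axis using Ī + A·d² with d = y − 88.916:
  rectangular body: d = -13.916 mm → contributes +21 720 989 mm⁴
  semicircular cap: d = 75.938 mm → contributes +11 260 928 mm⁴
Total I = 32 981 917 mm⁴.

Ix ≈ 3.30 × 10⁷ mm⁴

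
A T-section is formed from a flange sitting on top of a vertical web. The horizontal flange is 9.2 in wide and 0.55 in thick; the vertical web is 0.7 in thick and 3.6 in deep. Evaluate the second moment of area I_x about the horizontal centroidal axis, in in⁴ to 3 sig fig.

Treat the section as a set of non-overlapping primitives; coordinates are from the bounding-box lower-left.
Flange: 9.2 × 0.55, A = 5.06 in², y = 3.875 in, Ī = 0.12755 in⁴.
Web: 0.7 × 3.6, A = 2.52 in², y = 1.8 in, Ī = 2.7216 in⁴.
Centroid: ȳ = ΣA·y / ΣA = 3.1852 in.
Transfer each piece to the horizontal centroidal axis using Ī + A·d² with d = y − 3.1852:
  flange: d = 0.68984 in → contributes +2.5355 in⁴
  web: d = -1.3852 in → contributes +7.5566 in⁴
Total I = 10.092 in⁴.

I_x ≈ 10.1 in⁴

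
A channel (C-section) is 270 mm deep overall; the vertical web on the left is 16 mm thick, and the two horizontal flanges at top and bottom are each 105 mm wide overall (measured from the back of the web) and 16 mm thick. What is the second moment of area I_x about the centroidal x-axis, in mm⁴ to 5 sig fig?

Break the section into simple shapes (no overlaps), measuring from the bottom-left corner of the bounding box.
Web: 16 × 270, A = 4 320 mm², y = 135 mm, Ī = 26 244 000 mm⁴.
Top flange (beyond web): 89 × 16, A = 1 424 mm², y = 262 mm, Ī = 30378.67 mm⁴.
Bottom flange (beyond web): 89 × 16, A = 1 424 mm², y = 8 mm, Ī = 30378.67 mm⁴.
By symmetry the centroid is at mid-height, ȳ = 135 mm.
Transfer each piece to the centroidal x-axis using Ī + A·d² with d = y − 135:
  web: d = 0 mm → contributes +26 244 000 mm⁴
  top flange (beyond web): d = 127 mm → contributes +22 998 075 mm⁴
  bottom flange (beyond web): d = -127 mm → contributes +22 998 075 mm⁴
Total I = 72 240 149 mm⁴.

I_x ≈ 7.2240 × 10⁷ mm⁴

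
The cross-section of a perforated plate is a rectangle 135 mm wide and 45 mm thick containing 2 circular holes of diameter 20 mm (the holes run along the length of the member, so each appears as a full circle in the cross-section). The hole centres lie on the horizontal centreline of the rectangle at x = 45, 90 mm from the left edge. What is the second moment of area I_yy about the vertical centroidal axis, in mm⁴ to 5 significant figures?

Split into non-overlapping primitives; take the origin at the lower-left of the bounding box.
Plate: 135 × 45, A = 6 075 mm², x = 67.5 mm, Ī = 9 226 406 mm⁴.
Hole 1 (subtracted): ⌀20, A = 314.1593 mm², x = 45 mm, Ī = 7853.982 mm⁴.
Hole 2 (subtracted): ⌀20, A = 314.1593 mm², x = 90 mm, Ī = 7853.982 mm⁴.
By symmetry the centroid is at mid-width, x̄ = 67.5 mm.
Transfer each piece to the vertical centroidal axis using Ī + A·d² with d = x − 67.5:
  plate: d = 0 mm → contributes +9 226 406 mm⁴
  hole 1: d = -22.5 mm → contributes −166897.1 mm⁴
  hole 2: d = 22.5 mm → contributes −166897.1 mm⁴
Total I = 8 892 612 mm⁴.

I_yy ≈ 8.8926 × 10⁶ mm⁴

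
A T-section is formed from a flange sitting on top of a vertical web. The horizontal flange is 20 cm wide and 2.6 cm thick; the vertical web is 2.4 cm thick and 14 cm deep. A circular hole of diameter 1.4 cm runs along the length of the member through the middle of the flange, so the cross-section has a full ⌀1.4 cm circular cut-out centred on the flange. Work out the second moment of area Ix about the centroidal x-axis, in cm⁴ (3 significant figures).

Ix ≈ 1970 cm⁴

Treat the section as a set of non-overlapping primitives; coordinates are from the bounding-box lower-left.
Flange: 20 × 2.6, A = 52 cm², y = 15.3 cm, Ī = 29.293 cm⁴.
Web: 2.4 × 14, A = 33.6 cm², y = 7 cm, Ī = 548.8 cm⁴.
Hole (subtracted): ⌀1.4, A = 1.5394 cm², y = 15.3 cm, Ī = 0.18857 cm⁴.
Centroid: ȳ = ΣA·y / ΣA = 11.982 cm.
Transfer each piece to the centroidal x-axis using Ī + A·d² with d = y − 11.982:
  flange: d = 3.3176 cm → contributes +601.63 cm⁴
  web: d = -4.9824 cm → contributes +1382.9 cm⁴
  hole: d = 3.3176 cm → contributes −17.132 cm⁴
Total I = 1967.4 cm⁴.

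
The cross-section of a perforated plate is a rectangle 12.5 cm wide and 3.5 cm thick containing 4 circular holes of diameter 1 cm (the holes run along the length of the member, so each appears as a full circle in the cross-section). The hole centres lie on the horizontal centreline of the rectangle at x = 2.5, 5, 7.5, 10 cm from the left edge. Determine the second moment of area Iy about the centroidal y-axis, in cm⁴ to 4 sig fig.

Iy ≈ 544.9 cm⁴

Split into non-overlapping primitives; take the origin at the lower-left of the bounding box.
Plate: 12.5 × 3.5, A = 43.75 cm², x = 6.25 cm, Ī = 569.661 cm⁴.
Hole 1 (subtracted): ⌀1, A = 0.785398 cm², x = 2.5 cm, Ī = 0.0490874 cm⁴.
Hole 2 (subtracted): ⌀1, A = 0.785398 cm², x = 5 cm, Ī = 0.0490874 cm⁴.
Hole 3 (subtracted): ⌀1, A = 0.785398 cm², x = 7.5 cm, Ī = 0.0490874 cm⁴.
Hole 4 (subtracted): ⌀1, A = 0.785398 cm², x = 10 cm, Ī = 0.0490874 cm⁴.
By symmetry the centroid is at mid-width, x̄ = 6.25 cm.
Transfer each piece to the centroidal y-axis using Ī + A·d² with d = x − 6.25:
  plate: d = 0 cm → contributes +569.661 cm⁴
  hole 1: d = -3.75 cm → contributes −11.0937 cm⁴
  hole 2: d = -1.25 cm → contributes −1.27627 cm⁴
  hole 3: d = 1.25 cm → contributes −1.27627 cm⁴
  hole 4: d = 3.75 cm → contributes −11.0937 cm⁴
Total I = 544.921 cm⁴.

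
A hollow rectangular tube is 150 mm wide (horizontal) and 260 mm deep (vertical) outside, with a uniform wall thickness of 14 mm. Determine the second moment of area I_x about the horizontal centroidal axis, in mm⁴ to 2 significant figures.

Break the section into simple shapes (no overlaps), measuring from the bottom-left corner of the bounding box.
Outer rectangle: 150 × 260, A = 39 000 mm², y = 130 mm, Ī = 219 700 000 mm⁴.
Inner void (subtracted): 122 × 232, A = 28 304 mm², y = 130 mm, Ī = 126 952 875 mm⁴.
By symmetry the centroid is at mid-height, ȳ = 130 mm.
All pieces are centred on the horizontal centroidal axis, so I = ΣĪ (holes subtracted) = 92 747 125 mm⁴.

I_x ≈ 9.3 × 10⁷ mm⁴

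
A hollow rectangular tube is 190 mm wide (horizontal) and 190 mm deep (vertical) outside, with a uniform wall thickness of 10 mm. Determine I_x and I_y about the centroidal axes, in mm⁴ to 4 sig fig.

I_x ≈ 3.900 × 10⁷ mm⁴, I_y ≈ 3.900 × 10⁷ mm⁴

Break the section into simple shapes (no overlaps), measuring from the bottom-left corner of the bounding box.
Outer rectangle: 190 × 190, A = 36 100 mm², y = 95 mm, Ī = 108 600 833 mm⁴.
Inner void (subtracted): 170 × 170, A = 28 900 mm², y = 95 mm, Ī = 69 600 833 mm⁴.
By symmetry the centroid is at mid-height, ȳ = 95 mm.
All pieces are centred on the centroidal x-axis, so I = ΣĪ (holes subtracted) = 39 000 000 mm⁴.
Repeating about the centroidal y-axis gives I_y = 39 000 000 mm⁴.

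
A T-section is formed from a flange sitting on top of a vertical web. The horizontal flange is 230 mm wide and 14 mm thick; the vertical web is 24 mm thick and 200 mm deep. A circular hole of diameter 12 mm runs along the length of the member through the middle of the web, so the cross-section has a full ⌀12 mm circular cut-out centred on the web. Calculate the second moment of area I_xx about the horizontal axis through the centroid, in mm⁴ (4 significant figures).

I_xx ≈ 3.790 × 10⁷ mm⁴

Break the section into simple shapes (no overlaps), measuring from the bottom-left corner of the bounding box.
Flange: 230 × 14, A = 3 220 mm², y = 207 mm, Ī = 52593.3 mm⁴.
Web: 24 × 200, A = 4 800 mm², y = 100 mm, Ī = 16 000 000 mm⁴.
Hole (subtracted): ⌀12, A = 113.097 mm², y = 100 mm, Ī = 1017.88 mm⁴.
Centroid: ȳ = ΣA·y / ΣA = 143.575 mm.
Transfer each piece to the horizontal axis through the centroid using Ī + A·d² with d = y − 143.575:
  flange: d = 63.4254 mm → contributes +13 005 956 mm⁴
  web: d = -43.5746 mm → contributes +25 113 973 mm⁴
  hole: d = -43.5746 mm → contributes −215 761 mm⁴
Total I = 37 904 168 mm⁴.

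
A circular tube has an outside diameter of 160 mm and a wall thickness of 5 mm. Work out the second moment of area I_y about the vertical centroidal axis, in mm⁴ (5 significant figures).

Decompose the section into non-overlapping parts with the origin at the bottom-left of its bounding rectangle.
Outer circle: ⌀160, A = 20106.19 mm², x = 80 mm, Ī = 32 169 909 mm⁴.
Bore (subtracted): ⌀150, A = 17671.46 mm², x = 80 mm, Ī = 24 850 489 mm⁴.
By symmetry the centroid is at mid-width, x̄ = 80 mm.
All pieces are centred on the vertical centroidal axis, so I = ΣĪ (holes subtracted) = 7 319 420 mm⁴.

I_y ≈ 7.3194 × 10⁶ mm⁴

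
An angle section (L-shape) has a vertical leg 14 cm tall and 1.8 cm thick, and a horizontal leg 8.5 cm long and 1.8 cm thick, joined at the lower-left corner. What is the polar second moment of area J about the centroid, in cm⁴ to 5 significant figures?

Decompose the section into non-overlapping parts with the origin at the bottom-left of its bounding rectangle.
Vertical leg: 1.8 × 14, A = 25.2 cm², y = 7 cm, Ī = 411.6 cm⁴.
Horizontal leg (remainder): 6.7 × 1.8, A = 12.06 cm², y = 0.9 cm, Ī = 3.2562 cm⁴.
Centroid: ȳ = ΣA·y / ΣA = 5.025604 cm.
Transfer each piece to the centroidal x-axis using Ī + A·d² with d = y − 5.025604:
  vertical leg: d = 1.974396 cm → contributes +509.8357 cm⁴
  horizontal leg (remainder): d = -4.125604 cm → contributes +208.5247 cm⁴
Total I = 718.3604 cm⁴.
For the y-axis: x̄ = 2.275604 cm.
Repeating about the centroidal y-axis gives I_y = 199.2456 cm⁴.
Polar second moment: J = I_x + I_y = 917.606 cm⁴.

J ≈ 917.61 cm⁴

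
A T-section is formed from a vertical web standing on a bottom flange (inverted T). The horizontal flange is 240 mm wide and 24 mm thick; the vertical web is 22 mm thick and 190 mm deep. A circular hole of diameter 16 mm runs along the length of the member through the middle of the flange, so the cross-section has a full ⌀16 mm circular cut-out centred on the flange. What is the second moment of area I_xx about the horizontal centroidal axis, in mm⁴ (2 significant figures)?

I_xx ≈ 4.0 × 10⁷ mm⁴

Treat the section as a set of non-overlapping primitives; coordinates are from the bounding-box lower-left.
Flange: 240 × 24, A = 5 760 mm², y = 12 mm, Ī = 276 480 mm⁴.
Web: 22 × 190, A = 4 180 mm², y = 119 mm, Ī = 12 574 833 mm⁴.
Hole (subtracted): ⌀16, A = 201.1 mm², y = 12 mm, Ī = 3 217 mm⁴.
Centroid: ȳ = ΣA·y / ΣA = 57.92 mm.
Transfer each piece to the horizontal centroidal axis using Ī + A·d² with d = y − 57.92:
  flange: d = -45.92 mm → contributes +12 424 889 mm⁴
  web: d = 61.08 mm → contributes +28 166 922 mm⁴
  hole: d = -45.92 mm → contributes −427 276 mm⁴
Total I = 40 164 534 mm⁴.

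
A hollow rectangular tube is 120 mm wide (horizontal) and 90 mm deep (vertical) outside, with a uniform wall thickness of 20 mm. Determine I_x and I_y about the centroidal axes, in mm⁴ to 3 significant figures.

I_x ≈ 6.46 × 10⁶ mm⁴, I_y ≈ 1.08 × 10⁷ mm⁴

Split into non-overlapping primitives; take the origin at the lower-left of the bounding box.
Outer rectangle: 120 × 90, A = 10 800 mm², y = 45 mm, Ī = 7 290 000 mm⁴.
Inner void (subtracted): 80 × 50, A = 4 000 mm², y = 45 mm, Ī = 833 333 mm⁴.
By symmetry the centroid is at mid-height, ȳ = 45 mm.
All pieces are centred on the centroidal x-axis, so I = ΣĪ (holes subtracted) = 6 456 667 mm⁴.
Repeating about the centroidal y-axis gives I_y = 10 826 667 mm⁴.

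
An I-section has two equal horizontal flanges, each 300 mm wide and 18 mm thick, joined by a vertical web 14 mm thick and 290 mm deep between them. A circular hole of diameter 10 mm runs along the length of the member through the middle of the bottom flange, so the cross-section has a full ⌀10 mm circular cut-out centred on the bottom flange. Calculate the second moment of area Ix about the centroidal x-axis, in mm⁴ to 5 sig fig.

Treat the section as a set of non-overlapping primitives; coordinates are from the bounding-box lower-left.
Bottom flange: 300 × 18, A = 5 400 mm², y = 9 mm, Ī = 145 800 mm⁴.
Web: 14 × 290, A = 4 060 mm², y = 163 mm, Ī = 28 453 833 mm⁴.
Top flange: 300 × 18, A = 5 400 mm², y = 317 mm, Ī = 145 800 mm⁴.
Hole (subtracted): ⌀10, A = 78.53982 mm², y = 9 mm, Ī = 490.8739 mm⁴.
Centroid: ȳ = ΣA·y / ΣA = 163.8183 mm.
Transfer each piece to the centroidal x-axis using Ī + A·d² with d = y − 163.8183:
  bottom flange: d = -154.8183 mm → contributes +129 576 752 mm⁴
  web: d = -0.8182637 mm → contributes +28 456 552 mm⁴
  top flange: d = 153.1817 mm → contributes +126 854 879 mm⁴
  hole: d = -154.8183 mm → contributes −1 882 988 mm⁴
Total I = 283 005 195 mm⁴.

Ix ≈ 2.8301 × 10⁸ mm⁴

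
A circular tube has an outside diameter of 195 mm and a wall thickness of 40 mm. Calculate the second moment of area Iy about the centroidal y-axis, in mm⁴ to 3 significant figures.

Decompose the section into non-overlapping parts with the origin at the bottom-left of its bounding rectangle.
Outer circle: ⌀195, A = 29 865 mm², x = 97.5 mm, Ī = 70 975 481 mm⁴.
Bore (subtracted): ⌀115, A = 10 387 mm², x = 97.5 mm, Ī = 8 585 414 mm⁴.
By symmetry the centroid is at mid-width, x̄ = 97.5 mm.
All pieces are centred on the centroidal y-axis, so I = ΣĪ (holes subtracted) = 62 390 067 mm⁴.

Iy ≈ 6.24 × 10⁷ mm⁴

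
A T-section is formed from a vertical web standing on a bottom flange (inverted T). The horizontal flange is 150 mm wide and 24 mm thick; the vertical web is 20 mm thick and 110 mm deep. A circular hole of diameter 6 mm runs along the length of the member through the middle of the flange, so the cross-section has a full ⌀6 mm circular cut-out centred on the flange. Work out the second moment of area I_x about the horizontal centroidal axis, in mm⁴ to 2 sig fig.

I_x ≈ 8.5 × 10⁶ mm⁴

Break the section into simple shapes (no overlaps), measuring from the bottom-left corner of the bounding box.
Flange: 150 × 24, A = 3 600 mm², y = 12 mm, Ī = 172 800 mm⁴.
Web: 20 × 110, A = 2 200 mm², y = 79 mm, Ī = 2 218 333 mm⁴.
Hole (subtracted): ⌀6, A = 28.27 mm², y = 12 mm, Ī = 63.62 mm⁴.
Centroid: ȳ = ΣA·y / ΣA = 37.54 mm.
Transfer each piece to the horizontal centroidal axis using Ī + A·d² with d = y − 37.54:
  flange: d = -25.54 mm → contributes +2 520 735 mm⁴
  web: d = 41.46 mm → contributes +6 000 295 mm⁴
  hole: d = -25.54 mm → contributes −18 504 mm⁴
Total I = 8 502 526 mm⁴.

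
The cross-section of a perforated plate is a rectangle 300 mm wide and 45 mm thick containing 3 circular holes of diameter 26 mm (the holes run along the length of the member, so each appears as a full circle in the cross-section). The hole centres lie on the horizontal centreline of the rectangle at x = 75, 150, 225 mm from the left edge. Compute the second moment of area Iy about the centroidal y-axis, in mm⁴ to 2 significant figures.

Iy ≈ 9.5 × 10⁷ mm⁴

Split into non-overlapping primitives; take the origin at the lower-left of the bounding box.
Plate: 300 × 45, A = 13 500 mm², x = 150 mm, Ī = 101 250 000 mm⁴.
Hole 1 (subtracted): ⌀26, A = 530.9 mm², x = 75 mm, Ī = 22 432 mm⁴.
Hole 2 (subtracted): ⌀26, A = 530.9 mm², x = 150 mm, Ī = 22 432 mm⁴.
Hole 3 (subtracted): ⌀26, A = 530.9 mm², x = 225 mm, Ī = 22 432 mm⁴.
By symmetry the centroid is at mid-width, x̄ = 150 mm.
Transfer each piece to the centroidal y-axis using Ī + A·d² with d = x − 150:
  plate: d = 0 mm → contributes +101 250 000 mm⁴
  hole 1: d = -75 mm → contributes −3 008 908 mm⁴
  hole 2: d = 0 mm → contributes −22 432 mm⁴
  hole 3: d = 75 mm → contributes −3 008 908 mm⁴
Total I = 95 209 752 mm⁴.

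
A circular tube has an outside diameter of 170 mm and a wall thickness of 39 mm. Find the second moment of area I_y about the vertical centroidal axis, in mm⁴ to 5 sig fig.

Decompose the section into non-overlapping parts with the origin at the bottom-left of its bounding rectangle.
Outer circle: ⌀170, A = 22698.01 mm², x = 85 mm, Ī = 40 998 275 mm⁴.
Bore (subtracted): ⌀92, A = 6647.61 mm², x = 85 mm, Ī = 3 516 586 mm⁴.
By symmetry the centroid is at mid-width, x̄ = 85 mm.
All pieces are centred on the vertical centroidal axis, so I = ΣĪ (holes subtracted) = 37 481 689 mm⁴.

I_y ≈ 3.7482 × 10⁷ mm⁴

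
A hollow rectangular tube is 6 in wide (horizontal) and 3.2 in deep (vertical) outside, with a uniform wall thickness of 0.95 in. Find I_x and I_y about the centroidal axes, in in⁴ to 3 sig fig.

I_x ≈ 15.6 in⁴, I_y ≈ 50.1 in⁴

Break the section into simple shapes (no overlaps), measuring from the bottom-left corner of the bounding box.
Outer rectangle: 6 × 3.2, A = 19.2 in², y = 1.6 in, Ī = 16.384 in⁴.
Inner void (subtracted): 4.1 × 1.3, A = 5.33 in², y = 1.6 in, Ī = 0.75064 in⁴.
By symmetry the centroid is at mid-height, ȳ = 1.6 in.
All pieces are centred on the centroidal x-axis, so I = ΣĪ (holes subtracted) = 15.633 in⁴.
Repeating about the centroidal y-axis gives I_y = 50.134 in⁴.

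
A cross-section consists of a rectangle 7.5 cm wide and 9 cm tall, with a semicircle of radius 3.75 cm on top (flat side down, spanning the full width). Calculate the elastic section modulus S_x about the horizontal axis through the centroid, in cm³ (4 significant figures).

S_x ≈ 162.3 cm³

Decompose the section into non-overlapping parts with the origin at the bottom-left of its bounding rectangle.
Rectangular body: 7.5 × 9, A = 67.5 cm², y = 4.5 cm, Ī = 455.625 cm⁴.
Semicircular cap: semicircle r = 3.75, A = 22.0893 cm², y = 10.5915 cm, Ī = 21.7049 cm⁴.
Centroid: ȳ = ΣA·y / ΣA = 6.00194 cm.
Transfer each piece to the horizontal axis through the centroid using Ī + A·d² with d = y − 6.00194:
  rectangular body: d = -1.50194 cm → contributes +607.894 cm⁴
  semicircular cap: d = 4.5896 cm → contributes +487.005 cm⁴
Total I = 1094.9 cm⁴.
Extreme fibre distance c = 6.74806 cm; S = I/c = 162.254 cm³.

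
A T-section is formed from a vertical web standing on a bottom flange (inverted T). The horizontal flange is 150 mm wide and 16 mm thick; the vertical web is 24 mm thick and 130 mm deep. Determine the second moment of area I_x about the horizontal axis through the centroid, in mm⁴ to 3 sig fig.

Split into non-overlapping primitives; take the origin at the lower-left of the bounding box.
Flange: 150 × 16, A = 2 400 mm², y = 8 mm, Ī = 51 200 mm⁴.
Web: 24 × 130, A = 3 120 mm², y = 81 mm, Ī = 4 394 000 mm⁴.
Centroid: ȳ = ΣA·y / ΣA = 49.261 mm.
Transfer each piece to the horizontal axis through the centroid using Ī + A·d² with d = y − 49.261:
  flange: d = -41.261 mm → contributes +4 137 102 mm⁴
  web: d = 31.739 mm → contributes +7 537 002 mm⁴
Total I = 11 674 104 mm⁴.

I_x ≈ 1.17 × 10⁷ mm⁴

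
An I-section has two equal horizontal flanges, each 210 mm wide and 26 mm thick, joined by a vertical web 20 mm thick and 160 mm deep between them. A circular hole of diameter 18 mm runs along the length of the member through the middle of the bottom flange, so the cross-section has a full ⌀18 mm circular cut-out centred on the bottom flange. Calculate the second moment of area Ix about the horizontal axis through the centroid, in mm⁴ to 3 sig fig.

Ix ≈ 9.96 × 10⁷ mm⁴

Decompose the section into non-overlapping parts with the origin at the bottom-left of its bounding rectangle.
Bottom flange: 210 × 26, A = 5 460 mm², y = 13 mm, Ī = 307 580 mm⁴.
Web: 20 × 160, A = 3 200 mm², y = 106 mm, Ī = 6 826 667 mm⁴.
Top flange: 210 × 26, A = 5 460 mm², y = 199 mm, Ī = 307 580 mm⁴.
Hole (subtracted): ⌀18, A = 254.47 mm², y = 13 mm, Ī = 5 153 mm⁴.
Centroid: ȳ = ΣA·y / ΣA = 107.71 mm.
Transfer each piece to the horizontal axis through the centroid using Ī + A·d² with d = y − 107.71:
  bottom flange: d = -94.707 mm → contributes +49 280 378 mm⁴
  web: d = -1.7068 mm → contributes +6 835 989 mm⁴
  top flange: d = 91.293 mm → contributes +45 813 673 mm⁴
  hole: d = -94.707 mm → contributes −2 287 581 mm⁴
Total I = 99 642 459 mm⁴.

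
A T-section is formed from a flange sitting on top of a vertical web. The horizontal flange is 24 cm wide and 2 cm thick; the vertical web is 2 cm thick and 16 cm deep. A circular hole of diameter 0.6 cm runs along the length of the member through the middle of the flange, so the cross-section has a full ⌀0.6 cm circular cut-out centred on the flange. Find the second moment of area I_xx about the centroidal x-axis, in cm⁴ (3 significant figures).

I_xx ≈ 2250 cm⁴

Treat the section as a set of non-overlapping primitives; coordinates are from the bounding-box lower-left.
Flange: 24 × 2, A = 48 cm², y = 17 cm, Ī = 16 cm⁴.
Web: 2 × 16, A = 32 cm², y = 8 cm, Ī = 682.67 cm⁴.
Hole (subtracted): ⌀0.6, A = 0.28274 cm², y = 17 cm, Ī = 0.0063617 cm⁴.
Centroid: ȳ = ΣA·y / ΣA = 13.387 cm.
Transfer each piece to the centroidal x-axis using Ī + A·d² with d = y − 13.387:
  flange: d = 3.6128 cm → contributes +642.5 cm⁴
  web: d = -5.3872 cm → contributes +1611.4 cm⁴
  hole: d = 3.6128 cm → contributes −3.6968 cm⁴
Total I = 2250.2 cm⁴.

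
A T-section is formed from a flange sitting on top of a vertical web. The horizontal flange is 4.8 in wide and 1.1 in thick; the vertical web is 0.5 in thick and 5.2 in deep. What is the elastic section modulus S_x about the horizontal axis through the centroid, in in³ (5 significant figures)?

Split into non-overlapping primitives; take the origin at the lower-left of the bounding box.
Flange: 4.8 × 1.1, A = 5.28 in², y = 5.75 in, Ī = 0.5324 in⁴.
Web: 0.5 × 5.2, A = 2.6 in², y = 2.6 in, Ī = 5.858667 in⁴.
Centroid: ȳ = ΣA·y / ΣA = 4.71066 in.
Transfer each piece to the horizontal axis through the centroid using Ī + A·d² with d = y − 4.71066:
  flange: d = 1.03934 in → contributes +6.236003 in⁴
  web: d = -2.11066 in → contributes +17.44137 in⁴
Total I = 23.67737 in⁴.
Extreme fibre distance c = 4.71066 in; S = I/c = 5.026339 in³.

S_x ≈ 5.0263 in³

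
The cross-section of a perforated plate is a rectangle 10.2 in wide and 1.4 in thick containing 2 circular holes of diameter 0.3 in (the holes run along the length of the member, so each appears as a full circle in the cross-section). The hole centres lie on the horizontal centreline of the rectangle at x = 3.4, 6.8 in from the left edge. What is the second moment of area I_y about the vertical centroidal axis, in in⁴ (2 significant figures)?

I_y ≈ 120 in⁴

Treat the section as a set of non-overlapping primitives; coordinates are from the bounding-box lower-left.
Plate: 10.2 × 1.4, A = 14.28 in², x = 5.1 in, Ī = 123.8 in⁴.
Hole 1 (subtracted): ⌀0.3, A = 0.07069 in², x = 3.4 in, Ī = 0.0003976 in⁴.
Hole 2 (subtracted): ⌀0.3, A = 0.07069 in², x = 6.8 in, Ī = 0.0003976 in⁴.
By symmetry the centroid is at mid-width, x̄ = 5.1 in.
Transfer each piece to the vertical centroidal axis using Ī + A·d² with d = x − 5.1:
  plate: d = 0 in → contributes +123.8 in⁴
  hole 1: d = -1.7 in → contributes −0.2047 in⁴
  hole 2: d = 1.7 in → contributes −0.2047 in⁴
Total I = 123.4 in⁴.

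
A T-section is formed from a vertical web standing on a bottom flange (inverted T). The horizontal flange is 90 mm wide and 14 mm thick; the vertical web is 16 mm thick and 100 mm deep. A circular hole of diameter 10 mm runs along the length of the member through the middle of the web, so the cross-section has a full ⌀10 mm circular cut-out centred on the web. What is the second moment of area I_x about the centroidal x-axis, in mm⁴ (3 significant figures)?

I_x ≈ 3.59 × 10⁶ mm⁴

Break the section into simple shapes (no overlaps), measuring from the bottom-left corner of the bounding box.
Flange: 90 × 14, A = 1 260 mm², y = 7 mm, Ī = 20 580 mm⁴.
Web: 16 × 100, A = 1 600 mm², y = 64 mm, Ī = 1 333 333 mm⁴.
Hole (subtracted): ⌀10, A = 78.54 mm², y = 64 mm, Ī = 490.87 mm⁴.
Centroid: ȳ = ΣA·y / ΣA = 38.179 mm.
Transfer each piece to the centroidal x-axis using Ī + A·d² with d = y − 38.179:
  flange: d = -31.179 mm → contributes +1 245 466 mm⁴
  web: d = 25.821 mm → contributes +2 400 089 mm⁴
  hole: d = 25.821 mm → contributes −52 855 mm⁴
Total I = 3 592 700 mm⁴.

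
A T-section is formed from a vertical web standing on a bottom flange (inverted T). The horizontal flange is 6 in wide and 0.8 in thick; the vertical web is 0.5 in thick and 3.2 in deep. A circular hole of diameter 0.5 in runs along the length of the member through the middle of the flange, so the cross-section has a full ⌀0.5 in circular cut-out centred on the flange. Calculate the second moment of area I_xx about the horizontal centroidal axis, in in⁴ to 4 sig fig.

I_xx ≈ 6.368 in⁴

Treat the section as a set of non-overlapping primitives; coordinates are from the bounding-box lower-left.
Flange: 6 × 0.8, A = 4.8 in², y = 0.4 in, Ī = 0.256 in⁴.
Web: 0.5 × 3.2, A = 1.6 in², y = 2.4 in, Ī = 1.36533 in⁴.
Hole (subtracted): ⌀0.5, A = 0.19635 in², y = 0.4 in, Ī = 0.00306796 in⁴.
Centroid: ȳ = ΣA·y / ΣA = 0.915825 in.
Transfer each piece to the horizontal centroidal axis using Ī + A·d² with d = y − 0.915825:
  flange: d = -0.515825 in → contributes +1.53316 in⁴
  web: d = 1.48417 in → contributes +4.88977 in⁴
  hole: d = -0.515825 in → contributes −0.0553118 in⁴
Total I = 6.36762 in⁴.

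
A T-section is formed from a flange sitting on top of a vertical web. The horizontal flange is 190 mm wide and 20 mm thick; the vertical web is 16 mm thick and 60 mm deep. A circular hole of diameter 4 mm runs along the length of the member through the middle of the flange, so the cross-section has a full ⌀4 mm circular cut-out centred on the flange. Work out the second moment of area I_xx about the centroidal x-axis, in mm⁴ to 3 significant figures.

Split into non-overlapping primitives; take the origin at the lower-left of the bounding box.
Flange: 190 × 20, A = 3 800 mm², y = 70 mm, Ī = 126 667 mm⁴.
Web: 16 × 60, A = 960 mm², y = 30 mm, Ī = 288 000 mm⁴.
Hole (subtracted): ⌀4, A = 12.566 mm², y = 70 mm, Ī = 12.566 mm⁴.
Centroid: ȳ = ΣA·y / ΣA = 61.911 mm.
Transfer each piece to the centroidal x-axis using Ī + A·d² with d = y − 61.911:
  flange: d = 8.0886 mm → contributes +375 282 mm⁴
  web: d = -31.911 mm → contributes +1 265 605 mm⁴
  hole: d = 8.0886 mm → contributes −834.72 mm⁴
Total I = 1 640 053 mm⁴.

I_xx ≈ 1.64 × 10⁶ mm⁴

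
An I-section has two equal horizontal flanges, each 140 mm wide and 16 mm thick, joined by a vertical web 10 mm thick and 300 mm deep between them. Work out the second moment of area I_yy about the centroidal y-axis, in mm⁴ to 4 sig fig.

Split into non-overlapping primitives; take the origin at the lower-left of the bounding box.
Bottom flange: 140 × 16, A = 2 240 mm², x = 70 mm, Ī = 3 658 667 mm⁴.
Web: 10 × 300, A = 3 000 mm², x = 70 mm, Ī = 25 000 mm⁴.
Top flange: 140 × 16, A = 2 240 mm², x = 70 mm, Ī = 3 658 667 mm⁴.
By symmetry the centroid is at mid-width, x̄ = 70 mm.
All pieces are centred on the centroidal y-axis, so I = ΣĪ = 7 342 333 mm⁴.

I_yy ≈ 7.342 × 10⁶ mm⁴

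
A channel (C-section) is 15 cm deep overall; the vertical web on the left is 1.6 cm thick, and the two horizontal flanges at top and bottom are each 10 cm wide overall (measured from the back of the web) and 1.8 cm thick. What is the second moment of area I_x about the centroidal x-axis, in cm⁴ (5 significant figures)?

I_x ≈ 1775.4 cm⁴

Break the section into simple shapes (no overlaps), measuring from the bottom-left corner of the bounding box.
Web: 1.6 × 15, A = 24 cm², y = 7.5 cm, Ī = 450 cm⁴.
Top flange (beyond web): 8.4 × 1.8, A = 15.12 cm², y = 14.1 cm, Ī = 4.0824 cm⁴.
Bottom flange (beyond web): 8.4 × 1.8, A = 15.12 cm², y = 0.9 cm, Ī = 4.0824 cm⁴.
By symmetry the centroid is at mid-height, ȳ = 7.5 cm.
Transfer each piece to the centroidal x-axis using Ī + A·d² with d = y − 7.5:
  web: d = 0 cm → contributes +450 cm⁴
  top flange (beyond web): d = 6.6 cm → contributes +662.7096 cm⁴
  bottom flange (beyond web): d = -6.6 cm → contributes +662.7096 cm⁴
Total I = 1775.419 cm⁴.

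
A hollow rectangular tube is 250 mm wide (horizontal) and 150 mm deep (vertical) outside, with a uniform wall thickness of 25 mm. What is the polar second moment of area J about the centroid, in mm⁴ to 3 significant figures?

J ≈ 1.82 × 10⁸ mm⁴

Treat the section as a set of non-overlapping primitives; coordinates are from the bounding-box lower-left.
Outer rectangle: 250 × 150, A = 37 500 mm², y = 75 mm, Ī = 70 312 500 mm⁴.
Inner void (subtracted): 200 × 100, A = 20 000 mm², y = 75 mm, Ī = 16 666 667 mm⁴.
By symmetry the centroid is at mid-height, ȳ = 75 mm.
All pieces are centred on the centroidal x-axis, so I = ΣĪ (holes subtracted) = 53 645 833 mm⁴.
Repeating about the centroidal y-axis gives I_y = 128 645 833 mm⁴.
Polar second moment: J = I_x + I_y = 182 291 667 mm⁴.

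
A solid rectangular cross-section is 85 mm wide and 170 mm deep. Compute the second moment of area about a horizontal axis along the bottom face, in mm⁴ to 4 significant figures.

I_base ≈ 1.392 × 10⁸ mm⁴

The section: 85 × 170, A = 14 450 mm², y = 85 mm, Ī = 34 800 417 mm⁴.
Transfer it to a horizontal axis along the bottom face using Ī + A·d² with d = y − 0:
  the section: d = 85 mm → contributes +139 201 667 mm⁴
Total I = 139 201 667 mm⁴.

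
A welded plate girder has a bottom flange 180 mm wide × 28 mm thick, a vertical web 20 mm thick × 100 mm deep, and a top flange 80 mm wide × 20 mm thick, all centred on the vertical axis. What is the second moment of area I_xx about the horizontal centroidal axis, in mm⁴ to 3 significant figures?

I_xx ≈ 2.25 × 10⁷ mm⁴

Decompose the section into non-overlapping parts with the origin at the bottom-left of its bounding rectangle.
Bottom plate: 180 × 28, A = 5 040 mm², y = 14 mm, Ī = 329 280 mm⁴.
Web plate: 20 × 100, A = 2 000 mm², y = 78 mm, Ī = 1 666 667 mm⁴.
Top plate: 80 × 20, A = 1 600 mm², y = 138 mm, Ī = 53 333 mm⁴.
Centroid: ȳ = ΣA·y / ΣA = 51.778 mm.
Transfer each piece to the horizontal centroidal axis using Ī + A·d² with d = y − 51.778:
  bottom plate: d = -37.778 mm → contributes +7 522 169 mm⁴
  web plate: d = 26.222 mm → contributes +3 041 877 mm⁴
  top plate: d = 86.222 mm → contributes +11 948 168 mm⁴
Total I = 22 512 213 mm⁴.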